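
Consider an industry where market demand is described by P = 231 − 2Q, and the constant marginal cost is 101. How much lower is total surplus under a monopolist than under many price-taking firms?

Total surplus falls by 1056.25

Competitive firms price at marginal cost: P = 101, giving Q = 65.
CS = ½·(231 − 101)·65 = 4225; PS = (101 − 101)·65 = 0; TS = 4225.
The monopolist equates marginal revenue to marginal cost: 231 − 4Q = 101, so Q = 32.5. From demand, P = 166.
CS = ½·(231 − 166)·32.5 = 1056.25; PS = (166 − 101)·32.5 = 2112.5; TS = 3168.75.
Change in total surplus: 3168.75 − 4225 = −1056.25.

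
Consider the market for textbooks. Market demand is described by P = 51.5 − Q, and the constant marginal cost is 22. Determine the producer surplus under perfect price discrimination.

PS = 435.125

A perfectly discriminating monopolist sells every unit with P(Q) ≥ MC(Q), so output equals the competitive quantity Q = 29.5. Each buyer pays their reservation price, so CS = 0 and the firm captures all surplus.
PS = ½·(51.5 − 22)·29.5 = 435.125.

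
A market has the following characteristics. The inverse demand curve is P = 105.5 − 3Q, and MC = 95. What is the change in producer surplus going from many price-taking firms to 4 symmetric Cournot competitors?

Competitive firms price at marginal cost: P = 95, giving Q = 3.5.
PS = (95 − 95)·3.5 = 0.
In a 4-firm Cournot equilibrium, symmetry and the first-order condition give q = (105.5 − 95)/(15) = 0.7. So Q = 2.8 and P = 97.1.
PS = (97.1 − 95)·2.8 = 5.88.
Change in producer surplus: 5.88 − 0 = 5.88.

PS rises by 5.88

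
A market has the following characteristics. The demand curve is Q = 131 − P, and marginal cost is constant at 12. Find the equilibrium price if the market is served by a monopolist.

Inverting demand: P = 131 − Q.
A monopolist chooses Q where MR = MC. MR = 131 − 2Q; setting this equal to 12 gives Q = 59.5 and P = 71.5.

P = 71.5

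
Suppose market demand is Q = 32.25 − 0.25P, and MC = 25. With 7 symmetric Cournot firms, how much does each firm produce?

q_i = 3.25

Inverting demand: P = 129 − 4Q.
Cournot with 7 identical firms: the symmetric best-response condition is 129 − 32q = 25. Each firm produces q = 3.25, total output Q = 22.75, price P = 38.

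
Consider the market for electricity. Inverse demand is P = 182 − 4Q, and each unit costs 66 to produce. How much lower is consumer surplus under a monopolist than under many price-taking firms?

CS falls by 1261.5

Competitive firms price at marginal cost: P = 66, giving Q = 29.
CS = ½·(182 − 66)·29 = 1682.
The monopolist equates marginal revenue to marginal cost: 182 − 8Q = 66, so Q = 14.5. From demand, P = 124.
CS = ½·(182 − 124)·14.5 = 420.5.
Change in consumer surplus: 420.5 − 1682 = −1261.5.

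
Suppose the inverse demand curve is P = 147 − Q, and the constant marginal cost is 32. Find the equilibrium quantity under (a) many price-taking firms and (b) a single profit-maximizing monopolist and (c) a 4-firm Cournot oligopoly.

Perfect competition: P = MC = 32, so 147 − Q = 32 and Q = 115.
The monopolist equates marginal revenue to marginal cost: 147 − 2Q = 32, so Q = 57.5. From demand, P = 89.5.
With 4 symmetric Cournot firms, each firm's FOC gives 147 − 5q = 32, so q = 23, Q = 4·23 = 92, and P = 55.

Competition: Q = 115; Monopoly: Q = 57.5; Cournot: Q = 92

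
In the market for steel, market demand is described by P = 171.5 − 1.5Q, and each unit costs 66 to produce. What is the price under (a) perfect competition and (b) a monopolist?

Under competition P = MC = 66, so Q = (171.5 − 66)/1.5 = 211/3.
The monopolist equates marginal revenue to marginal cost: 171.5 − 3Q = 66, so Q = 211/6. From demand, P = 118.75.

Competition: P = 66; Monopoly: P = 118.75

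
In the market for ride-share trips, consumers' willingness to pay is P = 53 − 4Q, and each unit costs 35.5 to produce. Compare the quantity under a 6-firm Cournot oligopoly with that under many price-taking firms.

Cournot with 6 identical firms: the symmetric best-response condition is 53 − 28q = 35.5. Each firm produces q = 0.625, total output Q = 3.75, price P = 38.
Competitive firms price at marginal cost: P = 35.5, giving Q = 4.375.

Cournot: Q = 3.75; Competition: Q = 4.375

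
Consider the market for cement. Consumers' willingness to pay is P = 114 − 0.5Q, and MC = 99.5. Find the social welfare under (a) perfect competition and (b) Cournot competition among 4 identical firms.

Competition: TS = 210.25; Cournot: TS = 201.84

Competitive firms price at marginal cost: P = 99.5, giving Q = 29.
CS = ½·(114 − 99.5)·29 = 210.25; PS = (99.5 − 99.5)·29 = 0; TS = 210.25.
Cournot with 4 identical firms: the symmetric best-response condition is 114 − 2.5q = 99.5. Each firm produces q = 5.8, total output Q = 23.2, price P = 102.4.
CS = ½·(114 − 102.4)·23.2 = 134.56; PS = (102.4 − 99.5)·23.2 = 67.28; TS = 201.84.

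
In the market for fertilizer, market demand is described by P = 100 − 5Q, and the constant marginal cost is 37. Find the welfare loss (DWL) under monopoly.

DWL = 99.225

Under competition P = MC = 37, so Q = (100 − 37)/5 = 12.6.
The monopolist equates marginal revenue to marginal cost: 100 − 10Q = 37, so Q = 6.3. From demand, P = 68.5.
DWL is the triangle between Q = 6.3 and Q = 12.6: ½·(12.6 − 6.3)·(68.5 − 37) = 99.225.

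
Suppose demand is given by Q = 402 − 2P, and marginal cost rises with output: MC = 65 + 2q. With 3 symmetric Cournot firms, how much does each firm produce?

Inverting demand: P = 201 − 0.5Q.
In a 3-firm Cournot equilibrium, symmetry and the first-order condition give q = (201 − 65)/(4) = 34. So Q = 102 and P = 150.

q_i = 34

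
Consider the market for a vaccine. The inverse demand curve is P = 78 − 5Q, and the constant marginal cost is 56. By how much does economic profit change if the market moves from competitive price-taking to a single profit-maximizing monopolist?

Perfect competition: P = MC = 56, so 78 − 5Q = 56 and Q = 4.4.
Profit = (56 − 56)·4.4 = 0.
The monopolist equates marginal revenue to marginal cost: 78 − 10Q = 56, so Q = 2.2. From demand, P = 67.
Profit = (67 − 56)·2.2 = 24.2.
Change in economic profit: 24.2 − 0 = 24.2.

π rises by 24.2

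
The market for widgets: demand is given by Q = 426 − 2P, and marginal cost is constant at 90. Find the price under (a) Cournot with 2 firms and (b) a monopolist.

Inverting demand: P = 213 − 0.5Q.
With 2 symmetric Cournot firms, each firm's FOC gives 213 − 1.5q = 90, so q = 82, Q = 2·82 = 164, and P = 131.
The monopolist equates marginal revenue to marginal cost: 213 − Q = 90, so Q = 123. From demand, P = 151.5.

Cournot: P = 131; Monopoly: P = 151.5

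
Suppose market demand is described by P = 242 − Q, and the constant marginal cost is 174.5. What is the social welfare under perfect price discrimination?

A perfectly discriminating monopolist sells every unit with P(Q) ≥ MC(Q), so output equals the competitive quantity Q = 67.5. Each buyer pays their reservation price, so CS = 0 and the firm captures all surplus.
TS = 2278.125 (equal to competitive TS).

TS = 2278.125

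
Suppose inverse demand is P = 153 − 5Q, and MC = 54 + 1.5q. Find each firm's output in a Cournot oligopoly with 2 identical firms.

q_i = 6

With 2 symmetric Cournot firms, each firm's FOC gives 153 − 15q = 54 + 1.5q, so q = 6, Q = 2·6 = 12, and P = 93.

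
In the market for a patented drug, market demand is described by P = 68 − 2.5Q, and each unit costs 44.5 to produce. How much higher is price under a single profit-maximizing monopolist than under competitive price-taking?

Competitive firms price at marginal cost: P = 44.5, giving Q = 9.4.
A monopolist chooses Q where MR = MC. MR = 68 − 5Q; setting this equal to 44.5 gives Q = 4.7 and P = 56.25.
Change in price: 56.25 − 44.5 = 11.75.

P rises by 11.75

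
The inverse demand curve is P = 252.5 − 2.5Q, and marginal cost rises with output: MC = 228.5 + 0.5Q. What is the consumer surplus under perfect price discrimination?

A perfectly discriminating monopolist sells every unit with P(Q) ≥ MC(Q), so output equals the competitive quantity Q = 8. Each buyer pays their reservation price, so CS = 0 and the firm captures all surplus.
CS = 0.

CS = 0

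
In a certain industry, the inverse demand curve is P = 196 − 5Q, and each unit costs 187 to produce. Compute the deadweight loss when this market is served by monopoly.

Under competition P = MC = 187, so Q = (196 − 187)/5 = 1.8.
A monopolist chooses Q where MR = MC. MR = 196 − 10Q; setting this equal to 187 gives Q = 0.9 and P = 191.5.
DWL is the triangle between Q = 0.9 and Q = 1.8: ½·(1.8 − 0.9)·(191.5 − 187) = 2.025.

DWL = 2.025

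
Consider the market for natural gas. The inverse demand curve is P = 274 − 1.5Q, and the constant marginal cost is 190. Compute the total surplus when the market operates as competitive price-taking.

TS = 2352

Competitive firms price at marginal cost: P = 190, giving Q = 56.
CS = ½·(274 − 190)·56 = 2352; PS = (190 − 190)·56 = 0; TS = 2352.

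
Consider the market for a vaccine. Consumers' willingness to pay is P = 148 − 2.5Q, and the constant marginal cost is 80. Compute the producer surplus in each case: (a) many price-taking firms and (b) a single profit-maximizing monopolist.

Perfect competition: P = MC = 80, so 148 − 2.5Q = 80 and Q = 27.2.
PS = (80 − 80)·27.2 = 0.
Monopoly sets MR = MC: 148 − 5Q = 80 ⇒ Q = 13.6, P = 148 − 2.5·13.6 = 114.
PS = (114 − 80)·13.6 = 462.4.

Competition: PS = 0; Monopoly: PS = 462.4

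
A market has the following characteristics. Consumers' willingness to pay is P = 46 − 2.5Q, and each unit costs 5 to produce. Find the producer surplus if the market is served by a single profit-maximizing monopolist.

Monopoly sets MR = MC: 46 − 5Q = 5 ⇒ Q = 8.2, P = 46 − 2.5·8.2 = 25.5.
PS = (25.5 − 5)·8.2 = 168.1.

PS = 168.1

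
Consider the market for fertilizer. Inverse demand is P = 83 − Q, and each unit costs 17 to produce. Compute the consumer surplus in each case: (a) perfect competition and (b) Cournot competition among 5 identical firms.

Competition: CS = 2178; Cournot: CS = 1512.5

Perfect competition: P = MC = 17, so 83 − Q = 17 and Q = 66.
CS = ½·(83 − 17)·66 = 2178.
In a 5-firm Cournot equilibrium, symmetry and the first-order condition give q = (83 − 17)/(6) = 11. So Q = 55 and P = 28.
CS = ½·(83 − 28)·55 = 1512.5.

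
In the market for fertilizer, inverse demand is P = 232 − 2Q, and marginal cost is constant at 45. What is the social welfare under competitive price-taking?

Under competition P = MC = 45, so Q = (232 − 45)/2 = 93.5.
CS = ½·(232 − 45)·93.5 = 8742.25; PS = (45 − 45)·93.5 = 0; TS = 8742.25.

TS = 8742.25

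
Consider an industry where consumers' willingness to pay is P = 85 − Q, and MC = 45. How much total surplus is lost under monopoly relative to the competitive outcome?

Competitive firms price at marginal cost: P = 45, giving Q = 40.
The monopolist equates marginal revenue to marginal cost: 85 − 2Q = 45, so Q = 20. From demand, P = 65.
DWL is the triangle between Q = 20 and Q = 40: ½·(40 − 20)·(65 − 45) = 200.

DWL = 200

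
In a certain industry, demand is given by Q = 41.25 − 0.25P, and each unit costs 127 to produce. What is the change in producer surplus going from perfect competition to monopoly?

PS rises by 90.25

Inverting demand: P = 165 − 4Q.
Under competition P = MC = 127, so Q = (165 − 127)/4 = 9.5.
PS = (127 − 127)·9.5 = 0.
The monopolist equates marginal revenue to marginal cost: 165 − 8Q = 127, so Q = 4.75. From demand, P = 146.
PS = (146 − 127)·4.75 = 90.25.
Change in producer surplus: 90.25 − 0 = 90.25.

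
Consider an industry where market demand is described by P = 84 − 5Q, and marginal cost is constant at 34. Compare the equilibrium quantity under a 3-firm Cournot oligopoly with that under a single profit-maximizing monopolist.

Cournot: Q = 7.5; Monopoly: Q = 5

With 3 symmetric Cournot firms, each firm's FOC gives 84 − 20q = 34, so q = 2.5, Q = 3·2.5 = 7.5, and P = 46.5.
Monopoly sets MR = MC: 84 − 10Q = 34 ⇒ Q = 5, P = 84 − 5·5 = 59.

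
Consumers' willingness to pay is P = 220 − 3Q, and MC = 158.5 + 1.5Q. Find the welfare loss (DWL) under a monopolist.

DWL = 67.24

Competitive equilibrium sets price equal to marginal cost: 220 − 3Q = 158.5 + 1.5Q, so Q = 41/3 and P = 179.
A monopolist chooses Q where MR = MC. MR = 220 − 6Q; setting this equal to 158.5 + 1.5Q gives Q = 8.2 and P = 195.4.
CS = ½·(220 − 179)·41/3 = 1681/6; PS = (179·41/3 − 158.5·41/3 − ½·1.5·(41/3)²) = 1681/12; TS = 420.25.
CS = ½·(220 − 195.4)·8.2 = 100.86; PS = (195.4·8.2 − 158.5·8.2 − ½·1.5·8.2²) = 252.15; TS = 353.01.
DWL = 420.25 − 353.01 = 67.24.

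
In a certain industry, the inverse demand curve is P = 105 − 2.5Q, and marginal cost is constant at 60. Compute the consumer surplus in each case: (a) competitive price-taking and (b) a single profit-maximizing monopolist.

Perfect competition: P = MC = 60, so 105 − 2.5Q = 60 and Q = 18.
CS = ½·(105 − 60)·18 = 405.
A monopolist chooses Q where MR = MC. MR = 105 − 5Q; setting this equal to 60 gives Q = 9 and P = 82.5.
CS = ½·(105 − 82.5)·9 = 101.25.

Competition: CS = 405; Monopoly: CS = 101.25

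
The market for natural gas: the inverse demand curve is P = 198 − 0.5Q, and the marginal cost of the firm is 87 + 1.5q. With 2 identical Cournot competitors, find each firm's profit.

π_i = 1711.25

With 2 symmetric Cournot firms, each firm's FOC gives 198 − 1.5q = 87 + 1.5q, so q = 37, Q = 2·37 = 74, and P = 161.
Each firm's profit = 161·37 − (87·37 + ½·1.5·37²) = 1711.25.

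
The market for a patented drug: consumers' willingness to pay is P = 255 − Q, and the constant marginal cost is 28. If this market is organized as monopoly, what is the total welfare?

The monopolist equates marginal revenue to marginal cost: 255 − 2Q = 28, so Q = 113.5. From demand, P = 141.5.
CS = ½·(255 − 141.5)·113.5 = 6441.125; PS = (141.5 − 28)·113.5 = 12882.25; TS = 19323.375.

TS = 19323.375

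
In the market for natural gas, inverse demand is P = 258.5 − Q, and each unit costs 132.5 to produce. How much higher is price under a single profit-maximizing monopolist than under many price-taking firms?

Perfect competition: P = MC = 132.5, so 258.5 − Q = 132.5 and Q = 126.
A monopolist chooses Q where MR = MC. MR = 258.5 − 2Q; setting this equal to 132.5 gives Q = 63 and P = 195.5.
Change in price: 195.5 − 132.5 = 63.

P rises by 63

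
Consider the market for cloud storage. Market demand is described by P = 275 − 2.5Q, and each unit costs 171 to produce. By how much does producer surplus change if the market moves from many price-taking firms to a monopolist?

Competitive firms price at marginal cost: P = 171, giving Q = 41.6.
PS = (171 − 171)·41.6 = 0.
A monopolist chooses Q where MR = MC. MR = 275 − 5Q; setting this equal to 171 gives Q = 20.8 and P = 223.
PS = (223 − 171)·20.8 = 1081.6.
Change in producer surplus: 1081.6 − 0 = 1081.6.

PS rises by 1081.6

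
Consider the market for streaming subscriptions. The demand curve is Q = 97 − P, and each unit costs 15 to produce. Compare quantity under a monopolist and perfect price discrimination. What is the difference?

Q rises by 41

Inverting demand: P = 97 − Q.
A monopolist chooses Q where MR = MC. MR = 97 − 2Q; setting this equal to 15 gives Q = 41 and P = 56.
A perfectly discriminating monopolist sells every unit with P(Q) ≥ MC(Q), so output equals the competitive quantity Q = 82. Each buyer pays their reservation price, so CS = 0 and the firm captures all surplus.
Change in quantity: 82 − 41 = 41.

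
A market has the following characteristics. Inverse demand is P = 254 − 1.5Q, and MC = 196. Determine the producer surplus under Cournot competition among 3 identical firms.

In a 3-firm Cournot equilibrium, symmetry and the first-order condition give q = (254 − 196)/(6) = 29/3. So Q = 29 and P = 210.5.
PS = (210.5 − 196)·29 = 420.5.

PS = 420.5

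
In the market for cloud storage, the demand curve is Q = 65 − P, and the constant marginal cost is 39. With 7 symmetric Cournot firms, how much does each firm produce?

q_i = 3.25

Inverting demand: P = 65 − Q.
With 7 symmetric Cournot firms, each firm's FOC gives 65 − 8q = 39, so q = 3.25, Q = 7·3.25 = 22.75, and P = 42.25.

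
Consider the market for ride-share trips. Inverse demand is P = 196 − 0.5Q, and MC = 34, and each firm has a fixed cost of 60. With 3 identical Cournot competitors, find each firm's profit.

With 3 symmetric Cournot firms, each firm's FOC gives 196 − 2q = 34, so q = 81, Q = 3·81 = 243, and P = 74.5.
Each firm's profit = (74.5 − 34)·81 − 60 = 3220.5.

π_i = 3220.5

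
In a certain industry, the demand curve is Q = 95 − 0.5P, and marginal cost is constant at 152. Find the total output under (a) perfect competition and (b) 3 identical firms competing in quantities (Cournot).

Inverting demand: P = 190 − 2Q.
Perfect competition: P = MC = 152, so 190 − 2Q = 152 and Q = 19.
With 3 symmetric Cournot firms, each firm's FOC gives 190 − 8q = 152, so q = 4.75, Q = 3·4.75 = 14.25, and P = 161.5.

Competition: Q = 19; Cournot: Q = 14.25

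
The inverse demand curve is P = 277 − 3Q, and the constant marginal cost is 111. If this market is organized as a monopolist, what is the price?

A monopolist chooses Q where MR = MC. MR = 277 − 6Q; setting this equal to 111 gives Q = 83/3 and P = 194.

P = 194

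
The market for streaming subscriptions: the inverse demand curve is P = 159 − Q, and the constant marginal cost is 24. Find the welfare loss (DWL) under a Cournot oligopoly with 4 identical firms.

DWL = 364.5

Competitive firms price at marginal cost: P = 24, giving Q = 135.
In a 4-firm Cournot equilibrium, symmetry and the first-order condition give q = (159 − 24)/(5) = 27. So Q = 108 and P = 51.
DWL is the triangle between Q = 108 and Q = 135: ½·(135 − 108)·(51 − 24) = 364.5.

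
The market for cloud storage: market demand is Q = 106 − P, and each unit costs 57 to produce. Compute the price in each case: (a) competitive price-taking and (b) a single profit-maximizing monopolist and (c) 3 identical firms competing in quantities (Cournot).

Inverting demand: P = 106 − Q.
Competitive firms price at marginal cost: P = 57, giving Q = 49.
A monopolist chooses Q where MR = MC. MR = 106 − 2Q; setting this equal to 57 gives Q = 24.5 and P = 81.5.
With 3 symmetric Cournot firms, each firm's FOC gives 106 − 4q = 57, so q = 12.25, Q = 3·12.25 = 36.75, and P = 69.25.

Competition: P = 57; Monopoly: P = 81.5; Cournot: P = 69.25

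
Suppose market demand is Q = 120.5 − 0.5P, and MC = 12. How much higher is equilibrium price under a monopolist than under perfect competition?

P rises by 114.5

Inverting demand: P = 241 − 2Q.
Under competition P = MC = 12, so Q = (241 − 12)/2 = 114.5.
The monopolist equates marginal revenue to marginal cost: 241 − 4Q = 12, so Q = 57.25. From demand, P = 126.5.
Change in equilibrium price: 126.5 − 12 = 114.5.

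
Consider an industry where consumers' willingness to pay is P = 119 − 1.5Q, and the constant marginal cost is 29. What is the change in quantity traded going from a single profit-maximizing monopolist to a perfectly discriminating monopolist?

Q rises by 30

Monopoly sets MR = MC: 119 − 3Q = 29 ⇒ Q = 30, P = 119 − 1.5·30 = 74.
A perfectly discriminating monopolist sells every unit with P(Q) ≥ MC(Q), so output equals the competitive quantity Q = 60. Each buyer pays their reservation price, so CS = 0 and the firm captures all surplus.
Change in quantity traded: 60 − 30 = 30.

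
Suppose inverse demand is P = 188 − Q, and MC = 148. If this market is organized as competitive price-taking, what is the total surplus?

TS = 800

Under competition P = MC = 148, so Q = (188 − 148)/1 = 40.
CS = ½·(188 − 148)·40 = 800; PS = (148 − 148)·40 = 0; TS = 800.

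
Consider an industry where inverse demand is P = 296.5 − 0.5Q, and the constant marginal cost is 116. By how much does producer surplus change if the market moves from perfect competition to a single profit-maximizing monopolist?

Producer surplus rises by 16290.125

Perfect competition: P = MC = 116, so 296.5 − 0.5Q = 116 and Q = 361.
PS = (116 − 116)·361 = 0.
A monopolist chooses Q where MR = MC. MR = 296.5 − Q; setting this equal to 116 gives Q = 180.5 and P = 206.25.
PS = (206.25 − 116)·180.5 = 16290.125.
Change in producer surplus: 16290.125 − 0 = 16290.125.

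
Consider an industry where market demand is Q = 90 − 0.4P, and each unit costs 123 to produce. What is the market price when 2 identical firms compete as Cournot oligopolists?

P = 157

Inverting demand: P = 225 − 2.5Q.
With 2 symmetric Cournot firms, each firm's FOC gives 225 − 7.5q = 123, so q = 13.6, Q = 2·13.6 = 27.2, and P = 157.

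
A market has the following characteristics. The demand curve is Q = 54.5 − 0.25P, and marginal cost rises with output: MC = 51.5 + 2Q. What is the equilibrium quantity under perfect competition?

Inverting demand: P = 218 − 4Q.
Competitive equilibrium sets price equal to marginal cost: 218 − 4Q = 51.5 + 2Q, so Q = 27.75 and P = 107.

Q = 27.75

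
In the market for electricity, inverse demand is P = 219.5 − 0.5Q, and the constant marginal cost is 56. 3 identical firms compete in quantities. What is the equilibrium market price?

P = 96.875

With 3 symmetric Cournot firms, each firm's FOC gives 219.5 − 2q = 56, so q = 81.75, Q = 3·81.75 = 245.25, and P = 96.875.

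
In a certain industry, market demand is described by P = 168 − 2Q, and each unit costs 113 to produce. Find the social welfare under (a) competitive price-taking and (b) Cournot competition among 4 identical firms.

Under competition P = MC = 113, so Q = (168 − 113)/2 = 27.5.
CS = ½·(168 − 113)·27.5 = 756.25; PS = (113 − 113)·27.5 = 0; TS = 756.25.
With 4 symmetric Cournot firms, each firm's FOC gives 168 − 10q = 113, so q = 5.5, Q = 4·5.5 = 22, and P = 124.
CS = ½·(168 − 124)·22 = 484; PS = (124 − 113)·22 = 242; TS = 726.

Competition: TS = 756.25; Cournot: TS = 726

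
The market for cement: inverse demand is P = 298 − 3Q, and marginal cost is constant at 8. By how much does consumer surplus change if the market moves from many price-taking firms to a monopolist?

Consumer surplus falls by 10512.5

Competitive firms price at marginal cost: P = 8, giving Q = 290/3.
CS = ½·(298 − 8)·290/3 = 42050/3.
The monopolist equates marginal revenue to marginal cost: 298 − 6Q = 8, so Q = 145/3. From demand, P = 153.
CS = ½·(298 − 153)·145/3 = 21025/6.
Change in consumer surplus: 21025/6 − 42050/3 = −10512.5.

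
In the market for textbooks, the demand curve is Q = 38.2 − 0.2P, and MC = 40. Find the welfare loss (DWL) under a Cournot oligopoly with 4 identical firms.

DWL = 91.204

Inverting demand: P = 191 − 5Q.
Competitive firms price at marginal cost: P = 40, giving Q = 30.2.
In a 4-firm Cournot equilibrium, symmetry and the first-order condition give q = (191 − 40)/(25) = 6.04. So Q = 24.16 and P = 70.2.
DWL is the triangle between Q = 24.16 and Q = 30.2: ½·(30.2 − 24.16)·(70.2 − 40) = 91.204.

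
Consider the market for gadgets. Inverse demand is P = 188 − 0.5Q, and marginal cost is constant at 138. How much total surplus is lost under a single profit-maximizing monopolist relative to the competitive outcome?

DWL = 625

Under competition P = MC = 138, so Q = (188 − 138)/0.5 = 100.
A monopolist chooses Q where MR = MC. MR = 188 − Q; setting this equal to 138 gives Q = 50 and P = 163.
DWL is the triangle between Q = 50 and Q = 100: ½·(100 − 50)·(163 − 138) = 625.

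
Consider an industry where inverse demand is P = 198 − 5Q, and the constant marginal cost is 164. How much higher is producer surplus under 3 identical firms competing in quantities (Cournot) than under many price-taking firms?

PS rises by 43.35

Perfect competition: P = MC = 164, so 198 − 5Q = 164 and Q = 6.8.
PS = (164 − 164)·6.8 = 0.
With 3 symmetric Cournot firms, each firm's FOC gives 198 − 20q = 164, so q = 1.7, Q = 3·1.7 = 5.1, and P = 172.5.
PS = (172.5 − 164)·5.1 = 43.35.
Change in producer surplus: 43.35 − 0 = 43.35.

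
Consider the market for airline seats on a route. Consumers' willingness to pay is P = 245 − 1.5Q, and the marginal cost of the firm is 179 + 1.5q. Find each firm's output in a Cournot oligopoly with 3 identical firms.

With 3 symmetric Cournot firms, each firm's FOC gives 245 − 6q = 179 + 1.5q, so q = 8.8, Q = 3·8.8 = 26.4, and P = 205.4.

q_i = 8.8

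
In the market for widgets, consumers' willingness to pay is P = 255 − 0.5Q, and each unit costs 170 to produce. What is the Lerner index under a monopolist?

Lerner index = 0.2

The monopolist equates marginal revenue to marginal cost: 255 − Q = 170, so Q = 85. From demand, P = 212.5.
Lerner index = (P − MC)/P = (212.5 − 170)/212.5 = 0.2.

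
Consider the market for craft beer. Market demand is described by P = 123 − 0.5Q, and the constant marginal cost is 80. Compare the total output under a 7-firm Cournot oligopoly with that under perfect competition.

Cournot: Q = 75.25; Competition: Q = 86

Cournot with 7 identical firms: the symmetric best-response condition is 123 − 4q = 80. Each firm produces q = 10.75, total output Q = 75.25, price P = 85.375.
Perfect competition: P = MC = 80, so 123 − 0.5Q = 80 and Q = 86.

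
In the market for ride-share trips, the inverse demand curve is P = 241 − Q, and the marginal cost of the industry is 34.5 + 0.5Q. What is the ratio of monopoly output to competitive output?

Monopoly sets MR = MC: 241 − 2Q = 34.5 + 0.5Q ⇒ Q = 82.6, P = 241 − 82.6 = 158.4.
Under competition P = MC: 241 − Q = 34.5 + 0.5Q ⇒ Q = 413/3, P = 310/3.
Ratio Q_m/Q_c = 82.6/(413/3) = 0.6.

Q_m/Q_c = 0.6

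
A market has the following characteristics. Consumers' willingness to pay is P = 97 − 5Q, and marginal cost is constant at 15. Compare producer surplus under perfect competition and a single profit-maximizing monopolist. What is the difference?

Producer surplus rises by 336.2

Perfect competition: P = MC = 15, so 97 − 5Q = 15 and Q = 16.4.
PS = (15 − 15)·16.4 = 0.
The monopolist equates marginal revenue to marginal cost: 97 − 10Q = 15, so Q = 8.2. From demand, P = 56.
PS = (56 − 15)·8.2 = 336.2.
Change in producer surplus: 336.2 − 0 = 336.2.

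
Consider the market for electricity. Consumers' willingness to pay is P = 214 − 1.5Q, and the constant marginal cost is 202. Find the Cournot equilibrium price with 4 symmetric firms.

P = 204.4

Cournot with 4 identical firms: the symmetric best-response condition is 214 − 7.5q = 202. Each firm produces q = 1.6, total output Q = 6.4, price P = 204.4.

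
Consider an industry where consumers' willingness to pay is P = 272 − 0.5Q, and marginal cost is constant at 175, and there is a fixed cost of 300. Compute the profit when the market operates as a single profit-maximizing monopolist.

Profit = 4404.5

A monopolist chooses Q where MR = MC. MR = 272 − Q; setting this equal to 175 gives Q = 97 and P = 223.5.
Profit = (223.5 − 175)·97 − 300 = 4404.5.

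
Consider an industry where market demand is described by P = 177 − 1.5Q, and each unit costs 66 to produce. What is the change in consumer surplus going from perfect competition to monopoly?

Consumer surplus falls by 3080.25

Competitive firms price at marginal cost: P = 66, giving Q = 74.
CS = ½·(177 − 66)·74 = 4107.
Monopoly sets MR = MC: 177 − 3Q = 66 ⇒ Q = 37, P = 177 − 1.5·37 = 121.5.
CS = ½·(177 − 121.5)·37 = 1026.75.
Change in consumer surplus: 1026.75 − 4107 = −3080.25.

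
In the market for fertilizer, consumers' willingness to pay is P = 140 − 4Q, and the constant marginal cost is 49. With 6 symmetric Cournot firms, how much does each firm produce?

With 6 symmetric Cournot firms, each firm's FOC gives 140 − 28q = 49, so q = 3.25, Q = 6·3.25 = 19.5, and P = 62.

q_i = 3.25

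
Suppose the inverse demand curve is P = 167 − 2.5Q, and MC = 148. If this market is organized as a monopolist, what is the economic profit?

Profit = 36.1

The monopolist equates marginal revenue to marginal cost: 167 − 5Q = 148, so Q = 3.8. From demand, P = 157.5.
Profit = (157.5 − 148)·3.8 = 36.1.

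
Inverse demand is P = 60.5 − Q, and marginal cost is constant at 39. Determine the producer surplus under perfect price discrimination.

A perfectly discriminating monopolist sells every unit with P(Q) ≥ MC(Q), so output equals the competitive quantity Q = 21.5. Each buyer pays their reservation price, so CS = 0 and the firm captures all surplus.
PS = ½·(60.5 − 39)·21.5 = 231.125.

PS = 231.125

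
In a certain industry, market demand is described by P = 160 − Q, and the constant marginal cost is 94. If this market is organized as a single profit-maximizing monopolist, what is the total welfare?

TS = 1633.5

The monopolist equates marginal revenue to marginal cost: 160 − 2Q = 94, so Q = 33. From demand, P = 127.
CS = ½·(160 − 127)·33 = 544.5; PS = (127 − 94)·33 = 1089; TS = 1633.5.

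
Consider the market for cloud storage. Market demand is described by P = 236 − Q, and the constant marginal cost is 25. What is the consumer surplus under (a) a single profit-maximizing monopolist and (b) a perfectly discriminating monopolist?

The monopolist equates marginal revenue to marginal cost: 236 − 2Q = 25, so Q = 105.5. From demand, P = 130.5.
CS = ½·(236 − 130.5)·105.5 = 5565.125.
With perfect price discrimination, output is the efficient level Q = 211 (where demand meets MC), but every buyer pays their willingness to pay: CS = 0 and PS = total surplus.
CS = 0.

Monopoly: CS = 5565.125; Perfect PD: CS = 0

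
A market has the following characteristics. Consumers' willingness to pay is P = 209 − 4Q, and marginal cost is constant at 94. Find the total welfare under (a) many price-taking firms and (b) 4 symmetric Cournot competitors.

Perfect competition: P = MC = 94, so 209 − 4Q = 94 and Q = 28.75.
CS = ½·(209 − 94)·28.75 = 1653.125; PS = (94 − 94)·28.75 = 0; TS = 1653.125.
In a 4-firm Cournot equilibrium, symmetry and the first-order condition give q = (209 − 94)/(20) = 5.75. So Q = 23 and P = 117.
CS = ½·(209 − 117)·23 = 1058; PS = (117 − 94)·23 = 529; TS = 1587.

Competition: TS = 1653.125; Cournot: TS = 1587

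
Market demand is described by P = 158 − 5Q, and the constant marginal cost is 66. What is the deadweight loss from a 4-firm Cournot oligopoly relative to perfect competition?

DWL = 33.856

Under competition P = MC = 66, so Q = (158 − 66)/5 = 18.4.
Cournot with 4 identical firms: the symmetric best-response condition is 158 − 25q = 66. Each firm produces q = 3.68, total output Q = 14.72, price P = 84.4.
DWL is the triangle between Q = 14.72 and Q = 18.4: ½·(18.4 − 14.72)·(84.4 − 66) = 33.856.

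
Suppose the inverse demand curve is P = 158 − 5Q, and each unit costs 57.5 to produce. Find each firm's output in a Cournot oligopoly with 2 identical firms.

Cournot with 2 identical firms: the symmetric best-response condition is 158 − 15q = 57.5. Each firm produces q = 6.7, total output Q = 13.4, price P = 91.

q_i = 6.7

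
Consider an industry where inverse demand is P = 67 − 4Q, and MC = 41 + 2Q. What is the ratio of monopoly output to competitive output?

The monopolist equates marginal revenue to marginal cost: 67 − 8Q = 41 + 2Q, so Q = 2.6. From demand, P = 56.6.
Competitive equilibrium sets price equal to marginal cost: 67 − 4Q = 41 + 2Q, so Q = 13/3 and P = 149/3.
Ratio Q_m/Q_c = 2.6/(13/3) = 0.6.

Q_m/Q_c = 0.6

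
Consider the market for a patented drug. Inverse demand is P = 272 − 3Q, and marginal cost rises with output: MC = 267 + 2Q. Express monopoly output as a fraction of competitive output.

Monopoly sets MR = MC: 272 − 6Q = 267 + 2Q ⇒ Q = 0.625, P = 272 − 3·0.625 = 270.125.
Under competition P = MC: 272 − 3Q = 267 + 2Q ⇒ Q = 1, P = 269.
Ratio Q_m/Q_c = 0.625/1 = 0.625.

Q_m/Q_c = 0.625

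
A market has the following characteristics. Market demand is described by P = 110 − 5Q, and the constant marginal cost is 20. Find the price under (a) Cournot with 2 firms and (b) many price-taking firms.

Cournot with 2 identical firms: the symmetric best-response condition is 110 − 15q = 20. Each firm produces q = 6, total output Q = 12, price P = 50.
Competitive firms price at marginal cost: P = 20, giving Q = 18.

Cournot: P = 50; Competition: P = 20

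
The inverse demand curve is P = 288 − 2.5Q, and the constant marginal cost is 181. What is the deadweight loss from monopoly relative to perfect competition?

Under competition P = MC = 181, so Q = (288 − 181)/2.5 = 42.8.
Monopoly sets MR = MC: 288 − 5Q = 181 ⇒ Q = 21.4, P = 288 − 2.5·21.4 = 234.5.
DWL is the triangle between Q = 21.4 and Q = 42.8: ½·(42.8 − 21.4)·(234.5 − 181) = 572.45.

DWL = 572.45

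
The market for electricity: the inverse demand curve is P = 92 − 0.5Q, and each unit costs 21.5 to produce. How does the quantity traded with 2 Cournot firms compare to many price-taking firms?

Cournot with 2 identical firms: the symmetric best-response condition is 92 − 1.5q = 21.5. Each firm produces q = 47, total output Q = 94, price P = 45.
Perfect competition: P = MC = 21.5, so 92 − 0.5Q = 21.5 and Q = 141.

Cournot: Q = 94; Competition: Q = 141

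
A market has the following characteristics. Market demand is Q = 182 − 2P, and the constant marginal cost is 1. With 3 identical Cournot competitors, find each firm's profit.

π_i = 1012.5

Inverting demand: P = 91 − 0.5Q.
With 3 symmetric Cournot firms, each firm's FOC gives 91 − 2q = 1, so q = 45, Q = 3·45 = 135, and P = 23.5.
Each firm's profit = (23.5 − 1)·45 = 1012.5.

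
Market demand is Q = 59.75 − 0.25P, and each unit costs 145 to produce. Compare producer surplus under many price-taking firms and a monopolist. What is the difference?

Inverting demand: P = 239 − 4Q.
Under competition P = MC = 145, so Q = (239 − 145)/4 = 23.5.
PS = (145 − 145)·23.5 = 0.
The monopolist equates marginal revenue to marginal cost: 239 − 8Q = 145, so Q = 11.75. From demand, P = 192.
PS = (192 − 145)·11.75 = 552.25.
Change in producer surplus: 552.25 − 0 = 552.25.

PS rises by 552.25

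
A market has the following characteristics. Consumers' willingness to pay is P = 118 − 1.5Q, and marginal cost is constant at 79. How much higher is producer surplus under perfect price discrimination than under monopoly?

The monopolist equates marginal revenue to marginal cost: 118 − 3Q = 79, so Q = 13. From demand, P = 98.5.
PS = (98.5 − 79)·13 = 253.5.
With perfect price discrimination, output is the efficient level Q = 26 (where demand meets MC), but every buyer pays their willingness to pay: CS = 0 and PS = total surplus.
PS = ½·(118 − 79)·26 = 507.
Change in producer surplus: 507 − 253.5 = 253.5.

Producer surplus rises by 253.5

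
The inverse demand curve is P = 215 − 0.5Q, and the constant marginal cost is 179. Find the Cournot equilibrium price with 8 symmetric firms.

Cournot with 8 identical firms: the symmetric best-response condition is 215 − 4.5q = 179. Each firm produces q = 8, total output Q = 64, price P = 183.

P = 183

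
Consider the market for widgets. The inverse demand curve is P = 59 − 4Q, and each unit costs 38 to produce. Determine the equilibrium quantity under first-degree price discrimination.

Under first-degree price discrimination the firm charges each unit its demand price and produces up to where P = MC, i.e. Q = 5.25. Consumer surplus is zero; producer surplus equals total surplus.

Q = 5.25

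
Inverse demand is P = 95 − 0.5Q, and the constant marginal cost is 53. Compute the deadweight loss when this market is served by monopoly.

Perfect competition: P = MC = 53, so 95 − 0.5Q = 53 and Q = 84.
The monopolist equates marginal revenue to marginal cost: 95 − Q = 53, so Q = 42. From demand, P = 74.
DWL is the triangle between Q = 42 and Q = 84: ½·(84 − 42)·(74 − 53) = 441.

DWL = 441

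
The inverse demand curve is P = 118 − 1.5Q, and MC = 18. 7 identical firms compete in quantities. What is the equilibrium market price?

Cournot with 7 identical firms: the symmetric best-response condition is 118 − 12q = 18. Each firm produces q = 25/3, total output Q = 175/3, price P = 30.5.

P = 30.5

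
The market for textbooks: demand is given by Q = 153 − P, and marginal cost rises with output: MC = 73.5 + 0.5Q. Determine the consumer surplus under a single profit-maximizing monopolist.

CS = 505.62

Inverting demand: P = 153 − Q.
The monopolist equates marginal revenue to marginal cost: 153 − 2Q = 73.5 + 0.5Q, so Q = 31.8. From demand, P = 121.2.
CS = ½·(153 − 121.2)·31.8 = 505.62.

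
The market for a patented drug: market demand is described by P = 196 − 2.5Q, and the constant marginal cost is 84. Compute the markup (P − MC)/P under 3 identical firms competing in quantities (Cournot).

Lerner index = 0.25

Cournot with 3 identical firms: the symmetric best-response condition is 196 − 10q = 84. Each firm produces q = 11.2, total output Q = 33.6, price P = 112.
Lerner index = (P − MC)/P = (112 − 84)/112 = 0.25.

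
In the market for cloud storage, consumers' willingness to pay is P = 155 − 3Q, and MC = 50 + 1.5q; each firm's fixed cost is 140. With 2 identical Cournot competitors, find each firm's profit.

Cournot with 2 identical firms: the symmetric best-response condition is 155 − 9q = 50 + 1.5q. Each firm produces q = 10, total output Q = 20, price P = 95.
Each firm's profit = 95·10 − (50·10 + ½·1.5·10²) − 140 = 235.

π_i = 235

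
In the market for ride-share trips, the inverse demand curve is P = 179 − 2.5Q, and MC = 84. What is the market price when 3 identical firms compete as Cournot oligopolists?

P = 107.75

In a 3-firm Cournot equilibrium, symmetry and the first-order condition give q = (179 − 84)/(10) = 9.5. So Q = 28.5 and P = 107.75.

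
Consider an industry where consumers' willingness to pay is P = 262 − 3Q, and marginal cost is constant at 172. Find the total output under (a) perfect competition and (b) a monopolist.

Perfect competition: P = MC = 172, so 262 − 3Q = 172 and Q = 30.
Monopoly sets MR = MC: 262 − 6Q = 172 ⇒ Q = 15, P = 262 − 3·15 = 217.

Competition: Q = 30; Monopoly: Q = 15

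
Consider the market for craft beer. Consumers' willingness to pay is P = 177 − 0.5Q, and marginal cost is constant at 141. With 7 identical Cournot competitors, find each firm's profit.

π_i = 40.5

Cournot with 7 identical firms: the symmetric best-response condition is 177 − 4q = 141. Each firm produces q = 9, total output Q = 63, price P = 145.5.
Each firm's profit = (145.5 − 141)·9 = 40.5.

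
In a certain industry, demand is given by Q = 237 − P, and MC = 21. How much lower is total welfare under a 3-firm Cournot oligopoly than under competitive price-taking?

Inverting demand: P = 237 − Q.
Under competition P = MC = 21, so Q = (237 − 21)/1 = 216.
CS = ½·(237 − 21)·216 = 23328; PS = (21 − 21)·216 = 0; TS = 23328.
With 3 symmetric Cournot firms, each firm's FOC gives 237 − 4q = 21, so q = 54, Q = 3·54 = 162, and P = 75.
CS = ½·(237 − 75)·162 = 13122; PS = (75 − 21)·162 = 8748; TS = 21870.
Change in total welfare: 21870 − 23328 = −1458.

Total welfare falls by 1458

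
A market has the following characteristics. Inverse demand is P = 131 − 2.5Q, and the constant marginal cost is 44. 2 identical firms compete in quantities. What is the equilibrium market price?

Cournot with 2 identical firms: the symmetric best-response condition is 131 − 7.5q = 44. Each firm produces q = 11.6, total output Q = 23.2, price P = 73.

P = 73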